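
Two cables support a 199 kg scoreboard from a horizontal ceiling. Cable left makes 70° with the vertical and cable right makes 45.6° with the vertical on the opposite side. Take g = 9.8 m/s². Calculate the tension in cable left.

T_left ≈ 1550 N

Angles from the horizontal: cable left is 90° − 70° = 20°, cable right is 90° − 45.6° = 44.4°.
Weight W = 199 × 9.8 = 1950 N acts straight down.
Horizontal: T_left cos 20° = T_right cos 44.4°  →  T_right = 1.315 T_left.
Vertical: T_left sin 20° + T_right sin 44.4° = 1950.
Substituting the horizontal relation into the vertical equation gives 1.262 T_left = 1950, so T_left = 1545 N.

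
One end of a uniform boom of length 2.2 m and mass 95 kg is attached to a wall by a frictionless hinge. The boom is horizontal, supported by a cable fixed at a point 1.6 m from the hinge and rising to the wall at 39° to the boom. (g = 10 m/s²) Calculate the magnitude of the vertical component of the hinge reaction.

|H_y| ≈ 297 N

Take torques about the hinge: T sin 39° · 1.6 = 95×10×1.1 = 1045 N·m.
So T = 1045 / (0.6293 × 1.6) = 1037.8 N.
ΣF_y = 0: H_y = (95×10) − T sin 39° = 950 − 653.12 = 296.88 N.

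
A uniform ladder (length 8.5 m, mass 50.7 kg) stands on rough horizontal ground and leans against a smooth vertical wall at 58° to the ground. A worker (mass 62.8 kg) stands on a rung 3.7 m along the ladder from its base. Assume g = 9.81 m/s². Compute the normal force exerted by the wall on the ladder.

Torques about the foot: N_wall · 8.5 sin 58° = 50.7×9.81×4.25 cos 58° + 62.8×9.81×3.7 cos 58° → N_wall = 322.97 N.

N_wall ≈ 323 N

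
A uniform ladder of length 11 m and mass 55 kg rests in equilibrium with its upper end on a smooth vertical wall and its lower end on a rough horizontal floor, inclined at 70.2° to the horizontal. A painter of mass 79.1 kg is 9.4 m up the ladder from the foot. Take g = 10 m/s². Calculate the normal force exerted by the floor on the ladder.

N_floor ≈ 1340 N

ΣF_y = 0: N_floor = 55×10 + 79.1×10 = 1341 N.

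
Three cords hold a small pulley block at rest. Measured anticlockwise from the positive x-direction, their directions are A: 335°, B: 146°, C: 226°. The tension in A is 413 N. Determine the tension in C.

T_C ≈ 65.6 N

Resolve: ΣF_x = 413 cos 335° + T_B cos 146° + T_C cos 226° = 0.
        ΣF_y = 413 sin 335° + T_B sin 146° + T_C sin 226° = 0.
The known terms sum to (374.3, -174.5) N, so -0.8290 T_B − 0.6947 T_C = -374.3 and 0.5592 T_B − 0.7193 T_C = 174.5.
Solving simultaneously: T_B = 396.5 N, T_C = 65.60 N.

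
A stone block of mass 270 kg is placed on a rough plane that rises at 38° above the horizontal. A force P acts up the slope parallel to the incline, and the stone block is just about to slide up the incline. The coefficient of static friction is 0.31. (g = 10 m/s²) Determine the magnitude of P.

On the verge of sliding up the incline, friction equals μN and acts down the slope.
Perpendicular: N + P sin 0° = W cos 38° = 2128 N.
Along incline: P cos 0° = W sin 38° + μN  with W sin 38° = 1662 N.
Solving the pair for P and N: P = 2322 N, N = 2128 N (and f = μN = 659.6 N).

P ≈ 2320 N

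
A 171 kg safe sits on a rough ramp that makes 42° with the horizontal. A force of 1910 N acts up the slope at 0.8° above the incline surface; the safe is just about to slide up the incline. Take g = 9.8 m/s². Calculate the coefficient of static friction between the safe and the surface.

μ ≈ 0.647

On the verge of sliding up the incline, friction is at its maximum μN and acts down the slope.
Perpendicular to incline: N = W cos 42° − P sin 0.8° = 1245 − 26.67 = 1219 N.
Along incline: P cos 0.8° − μN = W sin 42° → μ = −(W sin 42° − P cos 0.8°) / N = 0.647.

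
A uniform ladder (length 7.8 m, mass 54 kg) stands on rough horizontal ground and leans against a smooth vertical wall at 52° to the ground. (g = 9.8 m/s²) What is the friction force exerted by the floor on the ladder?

f ≈ 207 N

Torques about the foot: N_wall · 7.8 sin 52° = 54×9.8×3.9 cos 52° → N_wall = 206.73 N.
ΣF_x = 0: f_floor = N_wall = 206.73 N.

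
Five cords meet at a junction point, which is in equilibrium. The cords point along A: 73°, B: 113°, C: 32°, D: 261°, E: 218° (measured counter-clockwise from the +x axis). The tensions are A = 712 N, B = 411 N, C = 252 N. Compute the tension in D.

T_D ≈ 1140 N

Resolve: ΣF_x = 712 cos 73° + 411 cos 113° + 252 cos 32° + T_D cos 261° + T_E cos 218° = 0.
        ΣF_y = 712 sin 73° + 411 sin 113° + 252 sin 32° + T_D sin 261° + T_E sin 218° = 0.
The known terms sum to (261.3, 1193) N, so -0.1564 T_D − 0.7880 T_E = -261.3 and -0.9877 T_D − 0.6157 T_E = -1193.
Solving simultaneously: T_D = 1142 N, T_E = 104.8 N.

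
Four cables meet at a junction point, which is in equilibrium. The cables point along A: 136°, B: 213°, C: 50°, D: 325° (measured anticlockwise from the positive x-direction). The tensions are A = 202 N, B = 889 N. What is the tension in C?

Resolve: ΣF_x = 202 cos 136° + 889 cos 213° + T_C cos 50° + T_D cos 325° = 0.
        ΣF_y = 202 sin 136° + 889 sin 213° + T_C sin 50° + T_D sin 325° = 0.
The known terms sum to (-890.9, -343.9) N, so 0.6428 T_C + 0.8192 T_D = 890.9 and 0.7660 T_C − 0.5736 T_D = 343.9.
Solving simultaneously: T_C = 795.7 N, T_D = 463.2 N.

T_C ≈ 796 N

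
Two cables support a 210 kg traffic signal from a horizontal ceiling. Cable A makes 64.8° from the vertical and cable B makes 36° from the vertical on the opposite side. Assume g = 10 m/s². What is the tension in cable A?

Angles from the horizontal: cable A is 90° − 64.8° = 25.2°, cable B is 90° − 36° = 54°.
Weight W = 210 × 10 = 2100 N acts straight down.
Horizontal: T_A cos 25.2° = T_B cos 54°  →  T_B = 1.539 T_A.
Vertical: T_A sin 25.2° + T_B sin 54° = 2100.
Substituting the horizontal relation into the vertical equation gives 1.671 T_A = 2100, so T_A = 1257 N.

T_A ≈ 1260 N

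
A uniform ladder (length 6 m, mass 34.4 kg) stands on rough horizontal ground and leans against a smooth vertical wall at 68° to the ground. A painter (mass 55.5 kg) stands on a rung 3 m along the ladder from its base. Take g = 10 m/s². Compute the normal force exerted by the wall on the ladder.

N_wall ≈ 182 N

Torques about the foot: N_wall · 6 sin 68° = 34.4×10×3 cos 68° + 55.5×10×3 cos 68° → N_wall = 181.61 N.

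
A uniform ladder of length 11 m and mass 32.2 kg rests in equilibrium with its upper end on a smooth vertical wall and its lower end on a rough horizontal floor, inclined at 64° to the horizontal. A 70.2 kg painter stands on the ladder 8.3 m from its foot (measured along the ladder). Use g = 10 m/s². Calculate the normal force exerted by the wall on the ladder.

N_wall ≈ 337 N

Torques about the foot: N_wall · 11 sin 64° = 32.2×10×5.5 cos 64° + 70.2×10×8.3 cos 64° → N_wall = 336.87 N.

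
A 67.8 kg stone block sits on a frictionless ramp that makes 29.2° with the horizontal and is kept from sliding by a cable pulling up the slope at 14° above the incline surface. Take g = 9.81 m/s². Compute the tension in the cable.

Take axes along and perpendicular to the incline. Weight components: W sin 29.2° = 324.5 N down-slope, W cos 29.2° = 580.6 N into the surface.
Along incline: T cos 14° = W sin 29.2° → T = 334.4 N.
Perpendicular: N = W cos 29.2° − T sin 14° = 499.7 N.

T ≈ 334 N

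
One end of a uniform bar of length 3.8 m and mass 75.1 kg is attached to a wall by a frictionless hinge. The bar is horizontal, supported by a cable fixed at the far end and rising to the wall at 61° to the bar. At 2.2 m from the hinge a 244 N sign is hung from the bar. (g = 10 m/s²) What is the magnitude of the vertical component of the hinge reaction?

Take torques about the hinge: T sin 61° · 3.8 = 75.1×10×1.9 + 244×2.2 = 1963.7 N·m.
So T = 1963.7 / (0.8746 × 3.8) = 590.84 N.
ΣF_y = 0: H_y = (75.1×10 + 244) − T sin 61° = 995 − 516.76 = 478.24 N.

|H_y| ≈ 478 N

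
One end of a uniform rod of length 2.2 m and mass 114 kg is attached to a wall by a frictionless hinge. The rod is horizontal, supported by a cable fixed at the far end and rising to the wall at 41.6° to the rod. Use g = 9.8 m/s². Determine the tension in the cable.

T ≈ 841 N

Take torques about the hinge: T sin 41.6° · 2.2 = 114×9.8×1.1 = 1228.9 N·m.
So T = 1228.9 / (0.6639 × 2.2) = 841.36 N.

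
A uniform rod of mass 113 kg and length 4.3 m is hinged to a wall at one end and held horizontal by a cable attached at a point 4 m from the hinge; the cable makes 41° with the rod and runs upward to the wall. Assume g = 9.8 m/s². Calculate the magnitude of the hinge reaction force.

Take torques about the hinge: T sin 41° · 4 = 113×9.8×2.15 = 2380.9 N·m.
So T = 2380.9 / (0.6561 × 4) = 907.28 N.
ΣF_x = 0: H_x = T cos 41° = 684.73 N.
ΣF_y = 0: H_y = (113×9.8) − T sin 41° = 1107.4 − 595.23 = 512.17 N.
|H| = √(H_x² + H_y²) = √((684.73)² + (512.17)²) = 855.09 N.

|H| ≈ 855 N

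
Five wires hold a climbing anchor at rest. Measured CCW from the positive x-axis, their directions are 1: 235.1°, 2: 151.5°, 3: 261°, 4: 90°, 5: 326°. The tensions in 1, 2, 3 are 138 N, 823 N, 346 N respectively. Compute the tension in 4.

Resolve: ΣF_x = 138 cos 235.1° + 823 cos 151.5° + 346 cos 261° + T_4 cos 90° + T_5 cos 326° = 0.
        ΣF_y = 138 sin 235.1° + 823 sin 151.5° + 346 sin 261° + T_4 sin 90° + T_5 sin 326° = 0.
The known terms sum to (-856.3, -62.22) N, so 0.0000 T_4 + 0.8290 T_5 = 856.3 and 1.0000 T_4 − 0.5592 T_5 = 62.22.
Solving simultaneously: T_4 = 639.8 N, T_5 = 1033 N.

T_4 ≈ 640 N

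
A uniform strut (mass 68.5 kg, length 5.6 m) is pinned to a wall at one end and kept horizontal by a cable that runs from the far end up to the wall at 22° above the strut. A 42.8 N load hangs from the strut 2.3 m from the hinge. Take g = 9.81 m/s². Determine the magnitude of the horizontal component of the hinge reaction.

H_x ≈ 875 N

Take torques about the hinge: T sin 22° · 5.6 = 68.5×9.81×2.8 + 42.8×2.3 = 1980 N·m.
So T = 1980 / (0.3746 × 5.6) = 943.85 N.
ΣF_x = 0: H_x = T cos 22° = 875.12 N.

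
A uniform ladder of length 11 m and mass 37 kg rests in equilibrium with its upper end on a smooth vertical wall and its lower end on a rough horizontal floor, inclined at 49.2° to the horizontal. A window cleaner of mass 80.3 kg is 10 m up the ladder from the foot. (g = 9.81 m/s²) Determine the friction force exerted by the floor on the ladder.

f ≈ 775 N

Torques about the foot: N_wall · 11 sin 49.2° = 37×9.81×5.5 cos 49.2° + 80.3×9.81×10 cos 49.2° → N_wall = 774.8 N.
ΣF_x = 0: f_floor = N_wall = 774.8 N.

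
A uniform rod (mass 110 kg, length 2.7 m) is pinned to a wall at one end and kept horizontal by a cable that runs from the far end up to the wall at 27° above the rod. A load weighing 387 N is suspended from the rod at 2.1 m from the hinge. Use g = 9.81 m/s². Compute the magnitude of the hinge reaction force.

Take torques about the hinge: T sin 27° · 2.7 = 110×9.81×1.35 + 387×2.1 = 2269.5 N·m.
So T = 2269.5 / (0.4540 × 2.7) = 1851.5 N.
ΣF_x = 0: H_x = T cos 27° = 1649.7 N.
ΣF_y = 0: H_y = (110×9.81 + 387) − T sin 27° = 1466.1 − 840.55 = 625.55 N.
|H| = √(H_x² + H_y²) = √((1649.7)² + (625.55)²) = 1764.3 N.

|H| ≈ 1760 N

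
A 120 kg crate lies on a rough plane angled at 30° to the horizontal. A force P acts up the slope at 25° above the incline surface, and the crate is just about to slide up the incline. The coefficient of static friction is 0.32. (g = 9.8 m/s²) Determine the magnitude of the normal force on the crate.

N ≈ 648 N

On the verge of sliding up the incline, friction equals μN and acts down the slope.
Perpendicular: N + P sin 25° = W cos 30° = 1018 N.
Along incline: P cos 25° = W sin 30° + μN  with W sin 30° = 588 N.
Solving the pair for P and N: P = 877.4 N, N = 647.6 N (and f = μN = 207.2 N).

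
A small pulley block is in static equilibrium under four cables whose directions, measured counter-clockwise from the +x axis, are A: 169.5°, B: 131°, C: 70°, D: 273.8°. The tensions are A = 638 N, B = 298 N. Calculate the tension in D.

Resolve: ΣF_x = 638 cos 169.5° + 298 cos 131° + T_C cos 70° + T_D cos 273.8° = 0.
        ΣF_y = 638 sin 169.5° + 298 sin 131° + T_C sin 70° + T_D sin 273.8° = 0.
The known terms sum to (-822.8, 341.2) N, so 0.3420 T_C + 0.0663 T_D = 822.8 and 0.9397 T_C − 0.9978 T_D = -341.2.
Solving simultaneously: T_C = 1978 N, T_D = 2205 N.

T_D ≈ 2210 N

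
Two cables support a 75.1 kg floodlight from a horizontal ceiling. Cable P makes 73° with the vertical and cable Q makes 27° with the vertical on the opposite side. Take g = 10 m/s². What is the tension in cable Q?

Angles from the horizontal: cable P is 90° − 73° = 17°, cable Q is 90° − 27° = 63°.
Weight W = 75.1 × 10 = 751 N acts straight down.
Horizontal: T_P cos 17° = T_Q cos 63°  →  T_P = 0.4747 T_Q.
Vertical: T_P sin 17° + T_Q sin 63° = 751.
Substituting the horizontal relation into the vertical equation gives 1.03 T_Q = 751, so T_Q = 729.3 N.

T_Q ≈ 729 N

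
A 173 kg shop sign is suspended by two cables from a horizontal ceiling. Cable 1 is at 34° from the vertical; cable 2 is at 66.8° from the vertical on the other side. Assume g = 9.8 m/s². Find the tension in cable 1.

Angles from the horizontal: cable 1 is 90° − 34° = 56°, cable 2 is 90° − 66.8° = 23.2°.
Weight W = 173 × 9.8 = 1695 N acts straight down.
Horizontal: T_1 cos 56° = T_2 cos 23.2°  →  T_2 = 0.6084 T_1.
Vertical: T_1 sin 56° + T_2 sin 23.2° = 1695.
Substituting the horizontal relation into the vertical equation gives 1.069 T_1 = 1695, so T_1 = 1586 N.

T_1 ≈ 1590 N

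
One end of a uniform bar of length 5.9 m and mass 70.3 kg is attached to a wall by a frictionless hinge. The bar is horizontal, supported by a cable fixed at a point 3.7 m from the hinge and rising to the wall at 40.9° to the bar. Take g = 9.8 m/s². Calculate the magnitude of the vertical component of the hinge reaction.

|H_y| ≈ 140 N

Take torques about the hinge: T sin 40.9° · 3.7 = 70.3×9.8×2.95 = 2032.4 N·m.
So T = 2032.4 / (0.6547 × 3.7) = 838.94 N.
ΣF_y = 0: H_y = (70.3×9.8) − T sin 40.9° = 688.94 − 549.29 = 139.65 N.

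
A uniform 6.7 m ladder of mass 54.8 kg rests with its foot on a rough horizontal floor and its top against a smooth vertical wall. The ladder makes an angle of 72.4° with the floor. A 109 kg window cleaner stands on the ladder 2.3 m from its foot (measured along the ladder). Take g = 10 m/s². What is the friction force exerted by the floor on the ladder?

Torques about the foot: N_wall · 6.7 sin 72.4° = 54.8×10×3.35 cos 72.4° + 109×10×2.3 cos 72.4° → N_wall = 205.61 N.
ΣF_x = 0: f_floor = N_wall = 205.61 N.

f ≈ 206 N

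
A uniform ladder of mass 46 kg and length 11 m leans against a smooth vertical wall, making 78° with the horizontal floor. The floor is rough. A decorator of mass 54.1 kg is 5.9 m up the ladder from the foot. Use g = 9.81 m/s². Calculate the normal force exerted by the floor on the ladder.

ΣF_y = 0: N_floor = 46×9.81 + 54.1×9.81 = 981.98 N.

N_floor ≈ 982 N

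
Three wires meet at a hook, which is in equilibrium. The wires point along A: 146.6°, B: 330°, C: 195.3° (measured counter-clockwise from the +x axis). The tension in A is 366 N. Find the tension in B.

Resolve: ΣF_x = 366 cos 146.6° + T_B cos 330° + T_C cos 195.3° = 0.
        ΣF_y = 366 sin 146.6° + T_B sin 330° + T_C sin 195.3° = 0.
The known terms sum to (-305.6, 201.5) N, so 0.8660 T_B − 0.9646 T_C = 305.6 and -0.5000 T_B − 0.2639 T_C = -201.5.
Solving simultaneously: T_B = 386.8 N, T_C = 30.54 N.

T_B ≈ 387 N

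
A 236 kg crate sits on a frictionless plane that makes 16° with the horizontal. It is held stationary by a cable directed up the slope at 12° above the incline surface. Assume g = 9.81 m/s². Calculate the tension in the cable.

Take axes along and perpendicular to the incline. Weight components: W sin 16° = 638.1 N down-slope, W cos 16° = 2225 N into the surface.
Along incline: T cos 12° = W sin 16° → T = 652.4 N.
Perpendicular: N = W cos 16° − T sin 12° = 2090 N.

T ≈ 652 N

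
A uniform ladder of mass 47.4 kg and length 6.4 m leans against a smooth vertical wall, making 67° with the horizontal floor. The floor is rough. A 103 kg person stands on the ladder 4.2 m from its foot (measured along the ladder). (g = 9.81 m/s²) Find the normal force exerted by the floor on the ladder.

N_floor ≈ 1480 N

ΣF_y = 0: N_floor = 47.4×9.81 + 103×9.81 = 1475.4 N.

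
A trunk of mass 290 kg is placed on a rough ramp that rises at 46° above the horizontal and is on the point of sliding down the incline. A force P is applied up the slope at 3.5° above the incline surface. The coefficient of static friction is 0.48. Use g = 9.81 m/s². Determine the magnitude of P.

On the verge of sliding down the incline, friction equals μN and acts up the slope.
Perpendicular: N + P sin 3.5° = W cos 46° = 1976 N.
Along incline: P cos 3.5° + μN = W sin 46° with W sin 46° = 2046 N.
Solving the pair for P and N: P = 1133 N, N = 1907 N (and f = μN = 915.4 N).

P ≈ 1130 N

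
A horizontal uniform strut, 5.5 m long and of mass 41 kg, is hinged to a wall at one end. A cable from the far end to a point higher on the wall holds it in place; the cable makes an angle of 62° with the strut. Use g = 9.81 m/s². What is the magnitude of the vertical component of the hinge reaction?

Take torques about the hinge: T sin 62° · 5.5 = 41×9.81×2.75 = 1106.1 N·m.
So T = 1106.1 / (0.8829 × 5.5) = 227.77 N.
ΣF_y = 0: H_y = (41×9.81) − T sin 62° = 402.21 − 201.11 = 201.11 N.

|H_y| ≈ 201 N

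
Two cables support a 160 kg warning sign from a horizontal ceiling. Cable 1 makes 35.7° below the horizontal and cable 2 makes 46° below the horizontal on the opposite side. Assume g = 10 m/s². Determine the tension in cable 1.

Weight W = 160 × 10 = 1600 N acts straight down.
Horizontal: T_1 cos 35.7° = T_2 cos 46°  →  T_2 = 1.169 T_1.
Vertical: T_1 sin 35.7° + T_2 sin 46° = 1600.
Substituting the horizontal relation into the vertical equation gives 1.424 T_1 = 1600, so T_1 = 1123 N.

T_1 ≈ 1120 N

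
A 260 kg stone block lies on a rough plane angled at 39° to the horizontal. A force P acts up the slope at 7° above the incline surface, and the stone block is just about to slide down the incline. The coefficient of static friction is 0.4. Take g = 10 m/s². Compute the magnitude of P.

On the verge of sliding down the incline, friction equals μN and acts up the slope.
Perpendicular: N + P sin 7° = W cos 39° = 2021 N.
Along incline: P cos 7° + μN = W sin 39° with W sin 39° = 1636 N.
Solving the pair for P and N: P = 877.3 N, N = 1914 N (and f = μN = 765.5 N).

P ≈ 877 N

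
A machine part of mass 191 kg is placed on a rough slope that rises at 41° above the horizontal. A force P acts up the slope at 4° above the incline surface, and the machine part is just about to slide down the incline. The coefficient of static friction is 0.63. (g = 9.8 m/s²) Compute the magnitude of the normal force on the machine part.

On the verge of sliding down the incline, friction equals μN and acts up the slope.
Perpendicular: N + P sin 4° = W cos 41° = 1413 N.
Along incline: P cos 4° + μN = W sin 41° with W sin 41° = 1228 N.
Solving the pair for P and N: P = 354.5 N, N = 1388 N (and f = μN = 874.4 N).

N ≈ 1390 N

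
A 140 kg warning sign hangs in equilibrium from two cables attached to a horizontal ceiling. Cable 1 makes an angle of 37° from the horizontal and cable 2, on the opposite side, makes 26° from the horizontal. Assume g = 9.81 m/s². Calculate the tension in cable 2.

Weight W = 140 × 9.81 = 1373 N acts straight down.
Horizontal: T_1 cos 37° = T_2 cos 26°  →  T_1 = 1.125 T_2.
Vertical: T_1 sin 37° + T_2 sin 26° = 1373.
Substituting the horizontal relation into the vertical equation gives 1.116 T_2 = 1373, so T_2 = 1231 N.

T_2 ≈ 1230 N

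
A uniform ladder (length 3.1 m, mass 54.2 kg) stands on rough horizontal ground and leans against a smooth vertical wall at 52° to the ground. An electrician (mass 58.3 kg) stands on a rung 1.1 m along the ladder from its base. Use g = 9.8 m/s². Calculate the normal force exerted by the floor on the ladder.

ΣF_y = 0: N_floor = 54.2×9.8 + 58.3×9.8 = 1102.5 N.

N_floor ≈ 1100 N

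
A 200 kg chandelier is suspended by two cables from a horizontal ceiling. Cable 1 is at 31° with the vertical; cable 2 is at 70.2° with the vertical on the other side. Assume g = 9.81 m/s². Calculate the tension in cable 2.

Angles from the horizontal: cable 1 is 90° − 31° = 59°, cable 2 is 90° − 70.2° = 19.8°.
Weight W = 200 × 9.81 = 1962 N acts straight down.
Horizontal: T_1 cos 59° = T_2 cos 19.8°  →  T_1 = 1.827 T_2.
Vertical: T_1 sin 59° + T_2 sin 19.8° = 1962.
Substituting the horizontal relation into the vertical equation gives 1.905 T_2 = 1962, so T_2 = 1030 N.

T_2 ≈ 1030 N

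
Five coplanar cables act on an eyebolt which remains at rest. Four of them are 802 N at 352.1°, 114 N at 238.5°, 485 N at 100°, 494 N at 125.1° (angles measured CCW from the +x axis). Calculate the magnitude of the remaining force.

F ≈ 768 N

Sum the known components: ΣF_x = 366.6 N, ΣF_y = 674.4 N.
For equilibrium the remaining force must supply (−ΣF_x, −ΣF_y) = (-366.6, -674.4) N.
Magnitude = √((-366.6)² + (-674.4)²) = 767.5 N; direction = atan2(-674.4, -366.6) = 241.5°.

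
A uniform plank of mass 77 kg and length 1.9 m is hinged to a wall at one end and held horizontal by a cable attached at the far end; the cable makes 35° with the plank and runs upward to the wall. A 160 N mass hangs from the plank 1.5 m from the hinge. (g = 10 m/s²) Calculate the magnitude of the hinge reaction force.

|H| ≈ 842 N

Take torques about the hinge: T sin 35° · 1.9 = 77×10×0.95 + 160×1.5 = 971.5 N·m.
So T = 971.5 / (0.5736 × 1.9) = 891.45 N.
ΣF_x = 0: H_x = T cos 35° = 730.23 N.
ΣF_y = 0: H_y = (77×10 + 160) − T sin 35° = 930 − 511.32 = 418.68 N.
|H| = √(H_x² + H_y²) = √((730.23)² + (418.68)²) = 841.75 N.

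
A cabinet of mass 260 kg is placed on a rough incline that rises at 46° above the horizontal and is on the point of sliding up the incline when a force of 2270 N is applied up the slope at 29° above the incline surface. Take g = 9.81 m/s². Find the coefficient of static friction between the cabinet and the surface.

μ ≈ 0.224

On the verge of sliding up the incline, friction is at its maximum μN and acts down the slope.
Perpendicular to incline: N = W cos 46° − P sin 29° = 1772 − 1101 = 671.3 N.
Along incline: P cos 29° − μN = W sin 46° → μ = −(W sin 46° − P cos 29°) / N = 0.2244.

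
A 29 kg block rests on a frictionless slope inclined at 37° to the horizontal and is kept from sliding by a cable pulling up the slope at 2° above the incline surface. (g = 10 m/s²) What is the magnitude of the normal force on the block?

N ≈ 226 N

Take axes along and perpendicular to the incline. Weight components: W sin 37° = 174.5 N down-slope, W cos 37° = 231.6 N into the surface.
Along incline: T cos 2° = W sin 37° → T = 174.6 N.
Perpendicular: N = W cos 37° − T sin 2° = 225.5 N.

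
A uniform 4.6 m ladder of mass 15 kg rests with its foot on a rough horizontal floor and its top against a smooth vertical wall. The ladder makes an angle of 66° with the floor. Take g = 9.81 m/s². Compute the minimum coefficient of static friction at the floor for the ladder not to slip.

μ_min ≈ 0.223

ΣF_y = 0: N_floor = 15×9.81 = 147.15 N.
Torques about the foot: N_wall · 4.6 sin 66° = 15×9.81×2.3 cos 66° → N_wall = 32.758 N.
ΣF_x = 0: f_floor = N_wall = 32.758 N.
μ_min = f_floor / N_floor = 32.758 / 147.15 = 0.2226.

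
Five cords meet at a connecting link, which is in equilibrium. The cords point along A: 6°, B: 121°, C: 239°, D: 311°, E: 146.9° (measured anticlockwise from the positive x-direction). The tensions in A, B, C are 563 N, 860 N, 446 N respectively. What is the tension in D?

Resolve: ΣF_x = 563 cos 6° + 860 cos 121° + 446 cos 239° + T_D cos 311° + T_E cos 146.9° = 0.
        ΣF_y = 563 sin 6° + 860 sin 121° + 446 sin 239° + T_D sin 311° + T_E sin 146.9° = 0.
The known terms sum to (-112.7, 413.7) N, so 0.6561 T_D − 0.8377 T_E = 112.7 and -0.7547 T_D + 0.5461 T_E = -413.7.
Solving simultaneously: T_D = 1040 N, T_E = 680.2 N.

T_D ≈ 1040 N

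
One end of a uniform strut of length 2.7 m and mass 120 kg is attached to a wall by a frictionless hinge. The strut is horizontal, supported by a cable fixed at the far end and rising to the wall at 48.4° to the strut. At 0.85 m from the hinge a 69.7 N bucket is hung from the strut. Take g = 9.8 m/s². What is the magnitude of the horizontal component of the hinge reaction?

H_x ≈ 542 N

Take torques about the hinge: T sin 48.4° · 2.7 = 120×9.8×1.35 + 69.7×0.85 = 1646.8 N·m.
So T = 1646.8 / (0.7478 × 2.7) = 815.65 N.
ΣF_x = 0: H_x = T cos 48.4° = 541.53 N.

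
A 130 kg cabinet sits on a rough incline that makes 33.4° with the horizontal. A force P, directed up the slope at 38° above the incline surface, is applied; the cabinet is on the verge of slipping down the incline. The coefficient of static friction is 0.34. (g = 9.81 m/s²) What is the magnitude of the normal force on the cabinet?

On the verge of sliding down the incline, friction equals μN and acts up the slope.
Perpendicular: N + P sin 38° = W cos 33.4° = 1065 N.
Along incline: P cos 38° + μN = W sin 33.4° with W sin 33.4° = 702 N.
Solving the pair for P and N: P = 587.6 N, N = 702.9 N (and f = μN = 239 N).

N ≈ 703 N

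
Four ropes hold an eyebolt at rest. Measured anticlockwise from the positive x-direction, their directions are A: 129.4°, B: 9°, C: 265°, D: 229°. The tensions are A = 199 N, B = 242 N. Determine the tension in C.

T_C ≈ 69.2 N

Resolve: ΣF_x = 199 cos 129.4° + 242 cos 9° + T_C cos 265° + T_D cos 229° = 0.
        ΣF_y = 199 sin 129.4° + 242 sin 9° + T_C sin 265° + T_D sin 229° = 0.
The known terms sum to (112.7, 191.6) N, so -0.0872 T_C − 0.6561 T_D = -112.7 and -0.9962 T_C − 0.7547 T_D = -191.6.
Solving simultaneously: T_C = 69.17 N, T_D = 162.6 N.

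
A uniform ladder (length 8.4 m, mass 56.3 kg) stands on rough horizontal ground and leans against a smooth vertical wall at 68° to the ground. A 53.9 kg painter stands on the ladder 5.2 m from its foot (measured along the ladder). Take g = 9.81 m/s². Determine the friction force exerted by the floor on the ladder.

f ≈ 244 N

Torques about the foot: N_wall · 8.4 sin 68° = 56.3×9.81×4.2 cos 68° + 53.9×9.81×5.2 cos 68° → N_wall = 243.82 N.
ΣF_x = 0: f_floor = N_wall = 243.82 N.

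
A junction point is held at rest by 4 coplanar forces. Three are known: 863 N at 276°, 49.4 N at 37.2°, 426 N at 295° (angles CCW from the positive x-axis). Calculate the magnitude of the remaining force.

Sum the known components: ΣF_x = 309.6 N, ΣF_y = -1214 N.
For equilibrium the remaining force must supply (−ΣF_x, −ΣF_y) = (-309.6, 1214) N.
Magnitude = √((-309.6)² + (1214)²) = 1253 N; direction = atan2(1214, -309.6) = 104.3°.

F ≈ 1250 N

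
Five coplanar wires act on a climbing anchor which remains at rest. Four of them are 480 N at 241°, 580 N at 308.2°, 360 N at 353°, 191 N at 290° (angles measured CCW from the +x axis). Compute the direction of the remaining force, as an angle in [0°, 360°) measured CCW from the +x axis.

θ ≈ 117°

Sum the known components: ΣF_x = 548.6 N, ΣF_y = -1099 N.
For equilibrium the remaining force must supply (−ΣF_x, −ΣF_y) = (-548.6, 1099) N.
Magnitude = √((-548.6)² + (1099)²) = 1228 N; direction = atan2(1099, -548.6) = 116.5°.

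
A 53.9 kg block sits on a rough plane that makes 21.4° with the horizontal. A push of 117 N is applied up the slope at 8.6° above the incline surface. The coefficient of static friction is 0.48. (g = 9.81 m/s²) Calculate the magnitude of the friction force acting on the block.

f ≈ 77.2 N

Axes along / perpendicular to the incline. W sin 21.4° = 192.9 N down-slope; W cos 21.4° = 492.3 N into the surface.
Perpendicular: N = W cos 21.4° − P sin 8.6° = 492.3 − 17.5 = 474.8 N.
Along incline: P cos 8.6° + f = W sin 21.4° (friction acts up-slope) → f = 192.9 − 115.7 = 77.25 N.
|f| = 77.25 N ≤ μN = 227.9 N, so the block is indeed static.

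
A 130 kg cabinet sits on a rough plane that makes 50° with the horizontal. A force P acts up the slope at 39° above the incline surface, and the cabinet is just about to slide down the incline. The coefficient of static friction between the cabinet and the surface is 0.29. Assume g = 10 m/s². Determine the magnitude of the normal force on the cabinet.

N ≈ 38.2 N

On the verge of sliding down the incline, friction equals μN and acts up the slope.
Perpendicular: N + P sin 39° = W cos 50° = 835.6 N.
Along incline: P cos 39° + μN = W sin 50° with W sin 50° = 995.9 N.
Solving the pair for P and N: P = 1267 N, N = 38.15 N (and f = μN = 11.06 N).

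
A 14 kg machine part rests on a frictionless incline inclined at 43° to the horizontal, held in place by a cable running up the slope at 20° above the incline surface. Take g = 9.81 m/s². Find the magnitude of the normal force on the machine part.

N ≈ 66.4 N

Take axes along and perpendicular to the incline. Weight components: W sin 43° = 93.67 N down-slope, W cos 43° = 100.4 N into the surface.
Along incline: T cos 20° = W sin 43° → T = 99.68 N.
Perpendicular: N = W cos 43° − T sin 20° = 66.35 N.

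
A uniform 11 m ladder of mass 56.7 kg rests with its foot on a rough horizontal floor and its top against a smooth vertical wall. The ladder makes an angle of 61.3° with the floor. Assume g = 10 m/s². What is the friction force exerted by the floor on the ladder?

f ≈ 155 N

Torques about the foot: N_wall · 11 sin 61.3° = 56.7×10×5.5 cos 61.3° → N_wall = 155.21 N.
ΣF_x = 0: f_floor = N_wall = 155.21 N.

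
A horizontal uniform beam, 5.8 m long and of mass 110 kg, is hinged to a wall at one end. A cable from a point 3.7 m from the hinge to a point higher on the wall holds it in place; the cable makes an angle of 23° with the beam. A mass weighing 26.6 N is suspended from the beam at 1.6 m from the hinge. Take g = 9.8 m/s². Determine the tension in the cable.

Take torques about the hinge: T sin 23° · 3.7 = 110×9.8×2.9 + 26.6×1.6 = 3168.8 N·m.
So T = 3168.8 / (0.3907 × 3.7) = 2191.8 N.

T ≈ 2190 N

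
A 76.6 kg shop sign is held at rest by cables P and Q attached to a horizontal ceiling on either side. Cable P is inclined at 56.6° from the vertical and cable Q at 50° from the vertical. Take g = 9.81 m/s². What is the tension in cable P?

Angles from the horizontal: cable P is 90° − 56.6° = 33.4°, cable Q is 90° − 50° = 40°.
Weight W = 76.6 × 9.81 = 751.4 N acts straight down.
Horizontal: T_P cos 33.4° = T_Q cos 40°  →  T_Q = 1.09 T_P.
Vertical: T_P sin 33.4° + T_Q sin 40° = 751.4.
Substituting the horizontal relation into the vertical equation gives 1.251 T_P = 751.4, so T_P = 600.7 N.

T_P ≈ 601 N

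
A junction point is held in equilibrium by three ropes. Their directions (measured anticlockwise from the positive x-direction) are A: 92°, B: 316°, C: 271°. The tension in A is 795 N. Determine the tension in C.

Resolve: ΣF_x = 795 cos 92° + T_B cos 316° + T_C cos 271° = 0.
        ΣF_y = 795 sin 92° + T_B sin 316° + T_C sin 271° = 0.
The known terms sum to (-27.75, 794.5) N, so 0.7193 T_B + 0.0175 T_C = 27.75 and -0.6947 T_B − 0.9998 T_C = -794.5.
Solving simultaneously: T_B = 19.62 N, T_C = 781 N.

T_C ≈ 781 N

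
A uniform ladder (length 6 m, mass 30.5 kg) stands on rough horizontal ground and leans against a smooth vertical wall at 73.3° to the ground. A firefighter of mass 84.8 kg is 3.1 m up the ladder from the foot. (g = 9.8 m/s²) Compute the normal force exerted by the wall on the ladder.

N_wall ≈ 174 N

Torques about the foot: N_wall · 6 sin 73.3° = 30.5×9.8×3 cos 73.3° + 84.8×9.8×3.1 cos 73.3° → N_wall = 173.65 N.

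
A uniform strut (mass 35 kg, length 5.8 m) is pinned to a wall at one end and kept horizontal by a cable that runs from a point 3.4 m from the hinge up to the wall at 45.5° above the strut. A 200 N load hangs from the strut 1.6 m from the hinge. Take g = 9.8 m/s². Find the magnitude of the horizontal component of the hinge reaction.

H_x ≈ 380 N

Take torques about the hinge: T sin 45.5° · 3.4 = 35×9.8×2.9 + 200×1.6 = 1314.7 N·m.
So T = 1314.7 / (0.7133 × 3.4) = 542.13 N.
ΣF_x = 0: H_x = T cos 45.5° = 379.99 N.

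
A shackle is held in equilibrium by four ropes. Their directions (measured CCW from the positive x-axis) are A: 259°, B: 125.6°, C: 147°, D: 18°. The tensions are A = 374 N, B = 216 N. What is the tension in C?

Resolve: ΣF_x = 374 cos 259° + 216 cos 125.6° + T_C cos 147° + T_D cos 18° = 0.
        ΣF_y = 374 sin 259° + 216 sin 125.6° + T_C sin 147° + T_D sin 18° = 0.
The known terms sum to (-197.1, -191.5) N, so -0.8387 T_C + 0.9511 T_D = 197.1 and 0.5446 T_C + 0.3090 T_D = 191.5.
Solving simultaneously: T_C = 156 N, T_D = 344.8 N.

T_C ≈ 156 N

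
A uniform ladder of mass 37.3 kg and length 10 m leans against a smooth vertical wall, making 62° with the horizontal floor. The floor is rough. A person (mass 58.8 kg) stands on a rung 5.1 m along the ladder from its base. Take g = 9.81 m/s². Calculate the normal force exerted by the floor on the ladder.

N_floor ≈ 943 N

ΣF_y = 0: N_floor = 37.3×9.81 + 58.8×9.81 = 942.74 N.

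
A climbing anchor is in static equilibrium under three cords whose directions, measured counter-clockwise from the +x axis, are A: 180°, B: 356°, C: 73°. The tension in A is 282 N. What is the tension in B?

T_B ≈ 277 N

Resolve: ΣF_x = 282 cos 180° + T_B cos 356° + T_C cos 73° = 0.
        ΣF_y = 282 sin 180° + T_B sin 356° + T_C sin 73° = 0.
The known terms sum to (-282, 0) N, so 0.9976 T_B + 0.2924 T_C = 282 and -0.0698 T_B + 0.9563 T_C = 0.
Solving simultaneously: T_B = 276.8 N, T_C = 20.19 N.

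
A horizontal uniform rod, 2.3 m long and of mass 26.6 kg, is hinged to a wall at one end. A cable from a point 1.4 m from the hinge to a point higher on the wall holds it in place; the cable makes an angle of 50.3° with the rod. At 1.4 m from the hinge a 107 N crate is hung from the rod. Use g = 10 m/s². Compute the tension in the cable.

Take torques about the hinge: T sin 50.3° · 1.4 = 26.6×10×1.15 + 107×1.4 = 455.7 N·m.
So T = 455.7 / (0.7694 × 1.4) = 423.06 N.

T ≈ 423 N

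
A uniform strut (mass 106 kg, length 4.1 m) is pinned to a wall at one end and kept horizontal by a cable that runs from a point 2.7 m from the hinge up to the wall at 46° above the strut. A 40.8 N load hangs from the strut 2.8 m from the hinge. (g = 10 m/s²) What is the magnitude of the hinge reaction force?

|H| ≈ 856 N

Take torques about the hinge: T sin 46° · 2.7 = 106×10×2.05 + 40.8×2.8 = 2287.2 N·m.
So T = 2287.2 / (0.7193 × 2.7) = 1177.6 N.
ΣF_x = 0: H_x = T cos 46° = 818.06 N.
ΣF_y = 0: H_y = (106×10 + 40.8) − T sin 46° = 1100.8 − 847.13 = 253.67 N.
|H| = √(H_x² + H_y²) = √((818.06)² + (253.67)²) = 856.49 N.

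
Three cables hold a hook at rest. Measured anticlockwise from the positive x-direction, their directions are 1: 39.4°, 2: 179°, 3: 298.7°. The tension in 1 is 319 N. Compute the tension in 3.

T_3 ≈ 238 N

Resolve: ΣF_x = 319 cos 39.4° + T_2 cos 179° + T_3 cos 298.7° = 0.
        ΣF_y = 319 sin 39.4° + T_2 sin 179° + T_3 sin 298.7° = 0.
The known terms sum to (246.5, 202.5) N, so -0.9998 T_2 + 0.4802 T_3 = -246.5 and 0.0175 T_2 − 0.8771 T_3 = -202.5.
Solving simultaneously: T_2 = 360.9 N, T_3 = 238 N.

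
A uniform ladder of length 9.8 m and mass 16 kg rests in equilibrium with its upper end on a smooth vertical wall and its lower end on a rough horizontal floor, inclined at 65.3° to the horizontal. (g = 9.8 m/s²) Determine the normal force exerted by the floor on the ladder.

ΣF_y = 0: N_floor = 16×9.8 = 156.8 N.

N_floor ≈ 157 N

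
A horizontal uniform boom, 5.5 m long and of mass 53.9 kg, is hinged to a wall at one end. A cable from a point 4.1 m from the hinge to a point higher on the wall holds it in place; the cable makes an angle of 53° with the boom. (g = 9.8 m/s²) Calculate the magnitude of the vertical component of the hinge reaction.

|H_y| ≈ 174 N

Take torques about the hinge: T sin 53° · 4.1 = 53.9×9.8×2.75 = 1452.6 N·m.
So T = 1452.6 / (0.7986 × 4.1) = 443.62 N.
ΣF_y = 0: H_y = (53.9×9.8) − T sin 53° = 528.22 − 354.29 = 173.93 N.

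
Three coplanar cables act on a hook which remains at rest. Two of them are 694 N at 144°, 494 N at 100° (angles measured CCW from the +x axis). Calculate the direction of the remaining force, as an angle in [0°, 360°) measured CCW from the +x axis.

θ ≈ 306°

Sum the known components: ΣF_x = -647.2 N, ΣF_y = 894.4 N.
For equilibrium the remaining force must supply (−ΣF_x, −ΣF_y) = (647.2, -894.4) N.
Magnitude = √((647.2)² + (-894.4)²) = 1104 N; direction = atan2(-894.4, 647.2) = 305.9°.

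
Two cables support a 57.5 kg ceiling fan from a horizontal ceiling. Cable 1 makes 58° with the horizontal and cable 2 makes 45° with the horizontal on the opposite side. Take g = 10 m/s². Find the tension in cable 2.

Weight W = 57.5 × 10 = 575 N acts straight down.
Horizontal: T_1 cos 58° = T_2 cos 45°  →  T_1 = 1.334 T_2.
Vertical: T_1 sin 58° + T_2 sin 45° = 575.
Substituting the horizontal relation into the vertical equation gives 1.839 T_2 = 575, so T_2 = 312.7 N.

T_2 ≈ 313 N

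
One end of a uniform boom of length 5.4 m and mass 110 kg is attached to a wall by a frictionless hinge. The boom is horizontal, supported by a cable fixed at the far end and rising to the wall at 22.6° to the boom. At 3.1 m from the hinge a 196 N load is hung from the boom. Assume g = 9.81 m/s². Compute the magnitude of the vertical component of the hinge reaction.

|H_y| ≈ 623 N

Take torques about the hinge: T sin 22.6° · 5.4 = 110×9.81×2.7 + 196×3.1 = 3521.2 N·m.
So T = 3521.2 / (0.3843 × 5.4) = 1696.8 N.
ΣF_y = 0: H_y = (110×9.81 + 196) − T sin 22.6° = 1275.1 − 652.07 = 623.03 N.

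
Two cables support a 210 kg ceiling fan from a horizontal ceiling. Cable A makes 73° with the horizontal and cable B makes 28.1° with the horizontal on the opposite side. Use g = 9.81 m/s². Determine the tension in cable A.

T_A ≈ 1850 N

Weight W = 210 × 9.81 = 2060 N acts straight down.
Horizontal: T_A cos 73° = T_B cos 28.1°  →  T_B = 0.3314 T_A.
Vertical: T_A sin 73° + T_B sin 28.1° = 2060.
Substituting the horizontal relation into the vertical equation gives 1.112 T_A = 2060, so T_A = 1852 N.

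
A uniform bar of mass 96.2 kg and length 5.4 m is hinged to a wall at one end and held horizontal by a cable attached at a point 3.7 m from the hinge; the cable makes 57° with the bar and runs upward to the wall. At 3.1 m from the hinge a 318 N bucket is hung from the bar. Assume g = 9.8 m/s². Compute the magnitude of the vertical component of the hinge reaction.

Take torques about the hinge: T sin 57° · 3.7 = 96.2×9.8×2.7 + 318×3.1 = 3531.3 N·m.
So T = 3531.3 / (0.8387 × 3.7) = 1138 N.
ΣF_y = 0: H_y = (96.2×9.8 + 318) − T sin 57° = 1260.8 − 954.39 = 306.37 N.

|H_y| ≈ 306 N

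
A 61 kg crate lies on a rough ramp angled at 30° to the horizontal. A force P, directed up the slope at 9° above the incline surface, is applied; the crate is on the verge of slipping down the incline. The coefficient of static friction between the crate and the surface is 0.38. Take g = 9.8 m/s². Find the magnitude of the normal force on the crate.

N ≈ 500 N

On the verge of sliding down the incline, friction equals μN and acts up the slope.
Perpendicular: N + P sin 9° = W cos 30° = 517.7 N.
Along incline: P cos 9° + μN = W sin 30° with W sin 30° = 298.9 N.
Solving the pair for P and N: P = 110.1 N, N = 500.5 N (and f = μN = 190.2 N).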